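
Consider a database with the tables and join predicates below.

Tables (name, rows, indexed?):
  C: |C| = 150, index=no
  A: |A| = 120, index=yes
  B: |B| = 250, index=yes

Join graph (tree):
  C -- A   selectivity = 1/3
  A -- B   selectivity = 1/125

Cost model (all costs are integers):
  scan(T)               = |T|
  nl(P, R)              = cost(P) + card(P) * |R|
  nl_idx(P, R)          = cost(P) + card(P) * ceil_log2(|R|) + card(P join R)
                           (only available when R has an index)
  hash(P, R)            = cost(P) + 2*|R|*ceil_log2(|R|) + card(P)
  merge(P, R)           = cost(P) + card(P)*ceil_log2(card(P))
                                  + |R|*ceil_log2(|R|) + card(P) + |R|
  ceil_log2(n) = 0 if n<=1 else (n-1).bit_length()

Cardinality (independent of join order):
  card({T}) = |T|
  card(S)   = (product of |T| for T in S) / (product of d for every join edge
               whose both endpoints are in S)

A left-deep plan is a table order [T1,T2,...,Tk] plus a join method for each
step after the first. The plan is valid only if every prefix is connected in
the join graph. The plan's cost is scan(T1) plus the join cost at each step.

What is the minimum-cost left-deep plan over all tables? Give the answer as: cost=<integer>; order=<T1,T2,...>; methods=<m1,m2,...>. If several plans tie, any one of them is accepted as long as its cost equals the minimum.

cost=3960; order=A,B,C; methods=nl_idx,hash

Selinger DP (subsets sized 1..n):
  {C}: scan cost=150, card=150
  {A}: scan cost=120, card=120
  {B}: scan cost=250, card=250
  {AC}: card=6000; try (A,hash)→1980, (C,merge)→2430, (A,merge)→2460, (C,hash)→2640, (A,nl_idx)→7200, (C,nl)→18120 …(+1); best=1980 via (A,hash)
  {AB}: card=240; try (B,nl_idx)→1320, (A,hash)→2180, (A,nl_idx)→2240, (B,merge)→3330, (A,merge)→3460, (B,hash)→4240 …(+2); best=1320 via (B,nl_idx)
  {ABC}: card=12000; try (C,hash)→3960, (C,merge)→4830, (B,hash)→11980, (C,nl)→37320, (B,nl_idx)→61980, (B,merge)→88230 …(+1); best=3960 via (C,hash)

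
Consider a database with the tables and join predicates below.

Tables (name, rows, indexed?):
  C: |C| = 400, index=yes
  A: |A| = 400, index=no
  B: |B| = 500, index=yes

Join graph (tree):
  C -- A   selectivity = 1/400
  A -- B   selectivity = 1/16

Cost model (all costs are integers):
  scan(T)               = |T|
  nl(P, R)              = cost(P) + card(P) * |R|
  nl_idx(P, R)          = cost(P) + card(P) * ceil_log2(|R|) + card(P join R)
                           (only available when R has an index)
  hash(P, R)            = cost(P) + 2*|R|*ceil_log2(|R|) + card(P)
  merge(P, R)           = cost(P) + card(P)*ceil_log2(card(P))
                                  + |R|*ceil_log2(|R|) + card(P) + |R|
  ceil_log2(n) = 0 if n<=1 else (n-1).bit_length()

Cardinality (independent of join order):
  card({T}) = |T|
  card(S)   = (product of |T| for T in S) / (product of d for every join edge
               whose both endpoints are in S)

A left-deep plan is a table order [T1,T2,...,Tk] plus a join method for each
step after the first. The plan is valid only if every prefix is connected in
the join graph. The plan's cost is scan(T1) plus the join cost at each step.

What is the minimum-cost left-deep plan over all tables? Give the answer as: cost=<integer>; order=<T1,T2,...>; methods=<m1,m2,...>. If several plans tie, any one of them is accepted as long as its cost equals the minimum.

cost=13400; order=A,C,B; methods=nl_idx,merge

Selinger DP (subsets sized 1..n):
  {C}: scan cost=400, card=400
  {A}: scan cost=400, card=400
  {B}: scan cost=500, card=500
  {AC}: card=400; try (C,nl_idx)→4400, (C,hash)→8000, (A,hash)→8000, (C,merge)→8400, (A,merge)→8400, (C,nl)→160400 …(+1); best=4400 via (C,nl_idx)
  {AB}: card=12500; try (A,hash)→8200, (B,merge)→9400, (A,merge)→9500, (B,hash)→9800, (B,nl_idx)→16500, (B,nl)→200400 …(+1); best=8200 via (A,hash)
  {ABC}: card=12500; try (B,merge)→13400, (B,hash)→13800, (B,nl_idx)→20500, (C,hash)→27900, (C,nl_idx)→133200, (C,merge)→199700 …(+2); best=13400 via (B,merge)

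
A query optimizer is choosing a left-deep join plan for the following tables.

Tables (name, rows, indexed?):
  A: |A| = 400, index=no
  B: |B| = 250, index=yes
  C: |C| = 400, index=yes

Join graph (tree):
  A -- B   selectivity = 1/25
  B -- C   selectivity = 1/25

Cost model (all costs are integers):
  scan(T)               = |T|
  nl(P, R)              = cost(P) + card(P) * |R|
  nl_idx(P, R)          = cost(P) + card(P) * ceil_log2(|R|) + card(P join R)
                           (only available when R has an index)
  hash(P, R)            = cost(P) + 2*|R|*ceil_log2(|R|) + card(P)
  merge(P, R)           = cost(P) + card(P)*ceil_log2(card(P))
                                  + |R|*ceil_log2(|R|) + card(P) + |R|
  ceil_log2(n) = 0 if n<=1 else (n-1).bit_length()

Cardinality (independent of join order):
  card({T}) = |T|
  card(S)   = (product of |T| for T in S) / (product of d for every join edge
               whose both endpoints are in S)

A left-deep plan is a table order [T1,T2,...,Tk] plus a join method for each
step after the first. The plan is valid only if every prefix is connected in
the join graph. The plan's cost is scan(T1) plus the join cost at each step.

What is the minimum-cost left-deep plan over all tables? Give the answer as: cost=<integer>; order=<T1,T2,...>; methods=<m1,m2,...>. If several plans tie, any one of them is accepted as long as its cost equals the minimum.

Selinger DP (subsets sized 1..n):
  {A}: scan cost=400, card=400
  {B}: scan cost=250, card=250
  {C}: scan cost=400, card=400
  {AB}: card=4000; try (B,hash)→4800, (A,merge)→6500, (B,merge)→6650, (B,nl_idx)→7600, (A,hash)→7700, (A,nl)→100250 …(+1); best=4800 via (B,hash)
  {BC}: card=4000; try (B,hash)→4800, (C,merge)→6500, (C,nl_idx)→6500, (B,merge)→6650, (B,nl_idx)→7600, (C,hash)→7700 …(+2); best=4800 via (B,hash)
  {ABC}: card=64000; try (C,hash)→16000, (A,hash)→16000, (C,merge)→60800, (A,merge)→60800, (C,nl_idx)→104800, (C,nl)→1604800 …(+1); best=16000 via (C,hash)

cost=16000; order=A,B,C; methods=hash,hash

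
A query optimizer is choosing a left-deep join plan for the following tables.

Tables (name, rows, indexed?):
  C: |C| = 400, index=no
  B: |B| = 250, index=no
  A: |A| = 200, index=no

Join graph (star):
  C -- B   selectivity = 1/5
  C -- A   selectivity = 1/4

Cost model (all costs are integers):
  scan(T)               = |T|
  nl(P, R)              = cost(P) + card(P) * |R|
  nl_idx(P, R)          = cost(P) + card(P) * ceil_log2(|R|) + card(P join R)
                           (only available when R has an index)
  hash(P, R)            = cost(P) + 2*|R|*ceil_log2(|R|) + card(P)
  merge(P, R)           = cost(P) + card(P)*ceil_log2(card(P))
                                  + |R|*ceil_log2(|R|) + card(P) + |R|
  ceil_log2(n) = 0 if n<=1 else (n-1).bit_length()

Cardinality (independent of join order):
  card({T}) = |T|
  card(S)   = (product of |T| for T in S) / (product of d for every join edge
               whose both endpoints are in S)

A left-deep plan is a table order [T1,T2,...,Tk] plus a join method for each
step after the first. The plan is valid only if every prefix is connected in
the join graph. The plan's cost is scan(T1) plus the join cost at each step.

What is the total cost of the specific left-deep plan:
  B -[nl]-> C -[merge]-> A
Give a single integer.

422050

step 1: scan B: cost=250, card=250
step 2: join C via nl
    card(P join C) = 250*400/(5) = 20000
    cost = 250 + 250*400 = 100250
step 3: join A via merge
    card(P join A) = 20000*200/(4) = 1000000
    cost = 100250 + 20000*15 + 200*8 + 20000 + 200 = 422050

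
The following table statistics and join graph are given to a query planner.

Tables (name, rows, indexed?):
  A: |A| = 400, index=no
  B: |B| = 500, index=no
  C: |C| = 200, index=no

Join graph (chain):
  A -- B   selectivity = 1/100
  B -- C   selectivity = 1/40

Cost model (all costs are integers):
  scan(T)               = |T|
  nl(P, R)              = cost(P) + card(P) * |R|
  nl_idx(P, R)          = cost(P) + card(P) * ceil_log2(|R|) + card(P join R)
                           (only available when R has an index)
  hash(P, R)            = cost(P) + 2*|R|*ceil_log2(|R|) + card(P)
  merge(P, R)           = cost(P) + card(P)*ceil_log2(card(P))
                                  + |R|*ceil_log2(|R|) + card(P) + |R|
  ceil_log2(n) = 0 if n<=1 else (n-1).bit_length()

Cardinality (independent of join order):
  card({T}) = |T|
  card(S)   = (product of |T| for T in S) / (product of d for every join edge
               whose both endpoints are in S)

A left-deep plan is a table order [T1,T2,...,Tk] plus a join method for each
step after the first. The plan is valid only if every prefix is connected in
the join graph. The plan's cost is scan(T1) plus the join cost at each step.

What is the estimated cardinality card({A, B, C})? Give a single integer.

10000

Tables in S: A(400), B(500), C(200)
Edges inside S: A-B(d=100), B-C(d=40)
numerator = 400 * 500 * 200 = 40000000
denominator = 100 * 40 = 4000
card(S) = 40000000 / 4000 = 10000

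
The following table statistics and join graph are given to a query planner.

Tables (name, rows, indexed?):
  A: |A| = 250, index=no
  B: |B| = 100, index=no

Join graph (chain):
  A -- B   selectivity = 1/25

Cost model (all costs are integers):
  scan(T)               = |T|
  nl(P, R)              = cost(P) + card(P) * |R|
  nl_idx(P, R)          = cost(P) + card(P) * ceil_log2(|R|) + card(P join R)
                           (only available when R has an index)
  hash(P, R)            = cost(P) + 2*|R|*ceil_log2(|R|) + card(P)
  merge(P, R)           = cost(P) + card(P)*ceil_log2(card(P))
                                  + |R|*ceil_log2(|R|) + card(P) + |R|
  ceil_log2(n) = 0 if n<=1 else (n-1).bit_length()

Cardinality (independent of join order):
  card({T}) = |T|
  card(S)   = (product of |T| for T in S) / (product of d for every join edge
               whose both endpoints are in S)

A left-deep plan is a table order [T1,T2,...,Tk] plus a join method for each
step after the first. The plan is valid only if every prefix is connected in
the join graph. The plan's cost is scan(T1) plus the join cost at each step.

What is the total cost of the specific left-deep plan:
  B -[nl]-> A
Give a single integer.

25100

step 1: scan B: cost=100, card=100
step 2: join A via nl
    card(P join A) = 100*250/(25) = 1000
    cost = 100 + 100*250 = 25100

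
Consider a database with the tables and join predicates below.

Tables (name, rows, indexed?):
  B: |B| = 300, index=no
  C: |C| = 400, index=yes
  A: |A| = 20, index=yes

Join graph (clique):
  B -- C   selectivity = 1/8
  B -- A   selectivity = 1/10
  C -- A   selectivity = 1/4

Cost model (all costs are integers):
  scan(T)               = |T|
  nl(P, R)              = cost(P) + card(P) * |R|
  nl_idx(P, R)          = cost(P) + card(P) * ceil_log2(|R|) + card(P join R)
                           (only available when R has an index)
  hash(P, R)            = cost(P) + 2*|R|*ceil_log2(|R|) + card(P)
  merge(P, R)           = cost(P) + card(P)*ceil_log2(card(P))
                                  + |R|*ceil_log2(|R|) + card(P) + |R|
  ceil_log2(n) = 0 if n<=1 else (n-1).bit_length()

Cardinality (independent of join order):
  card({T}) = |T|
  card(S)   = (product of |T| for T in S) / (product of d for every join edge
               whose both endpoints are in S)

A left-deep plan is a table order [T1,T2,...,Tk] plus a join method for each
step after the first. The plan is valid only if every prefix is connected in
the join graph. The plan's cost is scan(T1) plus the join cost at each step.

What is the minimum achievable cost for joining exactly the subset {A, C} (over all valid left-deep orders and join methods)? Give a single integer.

Selinger DP over subsets of {A,C}:
  {C}: scan cost=400, card=400
  {A}: scan cost=20, card=20
  {AC}: card=2000; try (A,hash)→1000, (C,nl_idx)→2200, (C,merge)→4140, (A,nl_idx)→4400, (A,merge)→4520, (C,hash)→7240 …(+2); best=1000 via (A,hash)

1000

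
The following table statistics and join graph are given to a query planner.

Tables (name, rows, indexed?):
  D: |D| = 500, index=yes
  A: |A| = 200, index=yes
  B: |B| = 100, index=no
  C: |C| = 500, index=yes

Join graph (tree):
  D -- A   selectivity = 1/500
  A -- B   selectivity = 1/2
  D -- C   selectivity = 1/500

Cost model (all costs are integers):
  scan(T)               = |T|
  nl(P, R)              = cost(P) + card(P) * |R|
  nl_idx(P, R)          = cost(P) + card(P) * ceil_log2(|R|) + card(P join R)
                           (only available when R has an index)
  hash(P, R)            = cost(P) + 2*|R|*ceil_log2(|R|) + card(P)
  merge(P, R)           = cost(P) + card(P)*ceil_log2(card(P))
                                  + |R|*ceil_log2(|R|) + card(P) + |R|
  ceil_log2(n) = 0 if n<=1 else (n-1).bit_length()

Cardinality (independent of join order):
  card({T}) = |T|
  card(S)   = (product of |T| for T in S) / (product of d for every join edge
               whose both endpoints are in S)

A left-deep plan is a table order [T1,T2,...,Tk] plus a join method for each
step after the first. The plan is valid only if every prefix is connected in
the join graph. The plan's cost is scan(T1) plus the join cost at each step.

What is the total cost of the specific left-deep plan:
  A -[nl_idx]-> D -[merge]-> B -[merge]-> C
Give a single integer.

step 1: scan A: cost=200, card=200
step 2: join D via nl_idx
    card(P join D) = 200*500/(500) = 200
    cost = 200 + 200*9 + 200 = 2200
step 3: join B via merge
    card(P join B) = 200*100/(2) = 10000
    cost = 2200 + 200*8 + 100*7 + 200 + 100 = 4800
step 4: join C via merge
    card(P join C) = 10000*500/(500) = 10000
    cost = 4800 + 10000*14 + 500*9 + 10000 + 500 = 159800

159800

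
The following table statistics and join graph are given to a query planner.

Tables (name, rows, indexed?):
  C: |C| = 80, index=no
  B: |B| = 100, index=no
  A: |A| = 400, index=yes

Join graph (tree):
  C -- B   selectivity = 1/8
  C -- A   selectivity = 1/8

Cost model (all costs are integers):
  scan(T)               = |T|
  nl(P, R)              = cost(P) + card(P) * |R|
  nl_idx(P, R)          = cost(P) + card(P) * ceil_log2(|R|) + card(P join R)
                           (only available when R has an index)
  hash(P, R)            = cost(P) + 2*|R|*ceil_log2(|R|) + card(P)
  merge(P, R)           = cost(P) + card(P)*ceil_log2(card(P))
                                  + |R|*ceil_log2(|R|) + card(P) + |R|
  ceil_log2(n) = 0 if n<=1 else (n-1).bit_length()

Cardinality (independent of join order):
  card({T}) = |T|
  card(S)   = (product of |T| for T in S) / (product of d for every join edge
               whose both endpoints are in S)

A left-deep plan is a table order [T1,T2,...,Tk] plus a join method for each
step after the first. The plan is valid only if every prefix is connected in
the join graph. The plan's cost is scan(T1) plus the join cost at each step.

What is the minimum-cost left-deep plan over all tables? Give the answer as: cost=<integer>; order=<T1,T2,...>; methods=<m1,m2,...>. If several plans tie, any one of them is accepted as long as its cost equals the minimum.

Selinger DP (subsets sized 1..n):
  {C}: scan cost=80, card=80
  {B}: scan cost=100, card=100
  {A}: scan cost=400, card=400
  {BC}: card=1000; try (C,hash)→1320, (B,merge)→1520, (C,merge)→1540, (B,hash)→1560, (B,nl)→8080, (C,nl)→8100; best=1320 via (C,hash)
  {AC}: card=4000; try (C,hash)→1920, (A,merge)→4720, (A,nl_idx)→4800, (C,merge)→5040, (A,hash)→7360, (A,nl)→32080 …(+1); best=1920 via (C,hash)
  {ABC}: card=50000; try (B,hash)→7320, (A,hash)→9520, (A,merge)→16320, (B,merge)→54720, (A,nl_idx)→60320, (A,nl)→401320 …(+1); best=7320 via (B,hash)

cost=7320; order=A,C,B; methods=hash,hash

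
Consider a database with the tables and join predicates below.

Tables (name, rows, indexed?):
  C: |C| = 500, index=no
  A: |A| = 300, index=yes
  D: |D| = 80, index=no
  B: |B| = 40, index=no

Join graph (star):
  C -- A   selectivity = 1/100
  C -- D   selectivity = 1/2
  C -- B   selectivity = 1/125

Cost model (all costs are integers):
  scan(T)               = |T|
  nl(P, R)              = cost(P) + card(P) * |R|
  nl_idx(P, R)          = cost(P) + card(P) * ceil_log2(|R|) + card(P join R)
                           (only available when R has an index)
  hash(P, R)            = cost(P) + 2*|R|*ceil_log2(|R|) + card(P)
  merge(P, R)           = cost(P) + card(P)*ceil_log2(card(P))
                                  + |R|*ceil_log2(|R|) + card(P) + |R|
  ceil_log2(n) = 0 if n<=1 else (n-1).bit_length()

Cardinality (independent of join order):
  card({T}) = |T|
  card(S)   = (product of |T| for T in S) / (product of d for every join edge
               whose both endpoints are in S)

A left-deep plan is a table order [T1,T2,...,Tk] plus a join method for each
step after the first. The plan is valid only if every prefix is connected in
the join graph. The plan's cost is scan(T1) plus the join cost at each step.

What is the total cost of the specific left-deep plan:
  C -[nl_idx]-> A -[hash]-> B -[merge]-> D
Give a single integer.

step 1: scan C: cost=500, card=500
step 2: join A via nl_idx
    card(P join A) = 500*300/(100) = 1500
    cost = 500 + 500*9 + 1500 = 6500
step 3: join B via hash
    card(P join B) = 1500*40/(125) = 480
    cost = 6500 + 2*40*6 + 1500 = 8480
step 4: join D via merge
    card(P join D) = 480*80/(2) = 19200
    cost = 8480 + 480*9 + 80*7 + 480 + 80 = 13920

13920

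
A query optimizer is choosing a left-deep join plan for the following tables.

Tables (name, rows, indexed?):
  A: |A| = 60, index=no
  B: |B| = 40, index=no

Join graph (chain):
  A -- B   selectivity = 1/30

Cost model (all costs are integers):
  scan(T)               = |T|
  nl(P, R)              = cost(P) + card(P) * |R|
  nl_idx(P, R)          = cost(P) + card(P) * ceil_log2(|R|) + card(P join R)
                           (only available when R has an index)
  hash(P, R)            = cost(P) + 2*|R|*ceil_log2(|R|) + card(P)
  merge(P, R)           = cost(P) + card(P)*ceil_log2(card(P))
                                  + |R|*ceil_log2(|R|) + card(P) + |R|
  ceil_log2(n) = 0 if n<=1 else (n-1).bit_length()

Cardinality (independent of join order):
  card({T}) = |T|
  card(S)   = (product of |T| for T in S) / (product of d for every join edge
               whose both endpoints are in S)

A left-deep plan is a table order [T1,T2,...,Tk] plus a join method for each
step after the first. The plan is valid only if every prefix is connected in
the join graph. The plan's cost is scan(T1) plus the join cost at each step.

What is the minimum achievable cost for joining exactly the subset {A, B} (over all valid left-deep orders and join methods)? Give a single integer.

600

Selinger DP over subsets of {A,B}:
  {A}: scan cost=60, card=60
  {B}: scan cost=40, card=40
  {AB}: card=80; try (B,hash)→600, (A,merge)→740, (B,merge)→760, (A,hash)→800, (A,nl)→2440, (B,nl)→2460; best=600 via (B,hash)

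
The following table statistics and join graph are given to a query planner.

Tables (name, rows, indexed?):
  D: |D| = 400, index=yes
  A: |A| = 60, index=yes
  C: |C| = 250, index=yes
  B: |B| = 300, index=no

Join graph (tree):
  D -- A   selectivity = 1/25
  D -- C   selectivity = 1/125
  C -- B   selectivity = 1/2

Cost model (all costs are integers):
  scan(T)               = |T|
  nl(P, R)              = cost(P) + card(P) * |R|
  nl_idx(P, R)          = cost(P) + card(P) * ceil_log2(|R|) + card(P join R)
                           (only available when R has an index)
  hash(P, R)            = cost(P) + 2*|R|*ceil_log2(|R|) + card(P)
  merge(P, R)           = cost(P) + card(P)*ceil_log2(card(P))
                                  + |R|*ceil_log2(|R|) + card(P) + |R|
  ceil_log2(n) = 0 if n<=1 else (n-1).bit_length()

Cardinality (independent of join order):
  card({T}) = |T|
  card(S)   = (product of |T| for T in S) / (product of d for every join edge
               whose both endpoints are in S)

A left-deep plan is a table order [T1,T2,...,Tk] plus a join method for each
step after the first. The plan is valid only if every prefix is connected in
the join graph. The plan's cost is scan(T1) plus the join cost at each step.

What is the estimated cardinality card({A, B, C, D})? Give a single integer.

Tables in S: A(60), B(300), C(250), D(400)
Edges inside S: D-A(d=25), D-C(d=125), C-B(d=2)
numerator = 60 * 300 * 250 * 400 = 1800000000
denominator = 25 * 125 * 2 = 6250
card(S) = 1800000000 / 6250 = 288000

288000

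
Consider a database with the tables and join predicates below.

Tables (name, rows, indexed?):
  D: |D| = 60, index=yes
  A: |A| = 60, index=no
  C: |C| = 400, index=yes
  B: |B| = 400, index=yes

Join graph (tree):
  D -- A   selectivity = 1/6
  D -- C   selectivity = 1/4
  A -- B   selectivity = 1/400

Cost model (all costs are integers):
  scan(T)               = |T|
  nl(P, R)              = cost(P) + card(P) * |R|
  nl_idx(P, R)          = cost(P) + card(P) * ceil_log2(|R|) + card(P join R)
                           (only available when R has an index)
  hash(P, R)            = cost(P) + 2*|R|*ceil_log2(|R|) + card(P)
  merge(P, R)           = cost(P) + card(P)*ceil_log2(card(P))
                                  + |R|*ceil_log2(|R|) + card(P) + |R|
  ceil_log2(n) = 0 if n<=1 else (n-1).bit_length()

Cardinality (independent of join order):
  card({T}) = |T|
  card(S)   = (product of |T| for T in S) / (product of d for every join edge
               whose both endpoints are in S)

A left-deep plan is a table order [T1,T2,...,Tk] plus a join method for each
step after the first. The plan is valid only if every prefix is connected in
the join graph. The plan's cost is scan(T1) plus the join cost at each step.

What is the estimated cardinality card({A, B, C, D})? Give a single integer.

Tables in S: A(60), B(400), C(400), D(60)
Edges inside S: D-A(d=6), D-C(d=4), A-B(d=400)
numerator = 60 * 400 * 400 * 60 = 576000000
denominator = 6 * 4 * 400 = 9600
card(S) = 576000000 / 9600 = 60000

60000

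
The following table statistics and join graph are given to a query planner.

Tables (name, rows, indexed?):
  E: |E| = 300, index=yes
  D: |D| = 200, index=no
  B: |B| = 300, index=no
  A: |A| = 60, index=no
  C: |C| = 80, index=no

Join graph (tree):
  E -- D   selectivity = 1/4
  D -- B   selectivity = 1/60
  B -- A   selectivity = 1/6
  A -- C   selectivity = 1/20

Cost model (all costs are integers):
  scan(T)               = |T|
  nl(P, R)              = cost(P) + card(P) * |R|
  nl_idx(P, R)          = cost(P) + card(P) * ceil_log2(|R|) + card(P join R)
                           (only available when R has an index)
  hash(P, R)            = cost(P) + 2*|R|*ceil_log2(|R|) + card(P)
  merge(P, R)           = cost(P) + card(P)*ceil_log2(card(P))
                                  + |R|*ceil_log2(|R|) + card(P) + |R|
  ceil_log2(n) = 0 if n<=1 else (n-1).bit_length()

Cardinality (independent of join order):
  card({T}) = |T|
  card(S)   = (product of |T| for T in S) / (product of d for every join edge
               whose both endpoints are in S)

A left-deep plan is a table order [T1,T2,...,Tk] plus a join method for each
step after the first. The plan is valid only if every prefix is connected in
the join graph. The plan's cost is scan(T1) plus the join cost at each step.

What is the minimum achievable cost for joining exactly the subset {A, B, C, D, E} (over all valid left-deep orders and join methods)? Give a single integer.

Selinger DP over subsets of {A,B,C,D,E}:
  {E}: scan cost=300, card=300
  {D}: scan cost=200, card=200
  {B}: scan cost=300, card=300
  {A}: scan cost=60, card=60
  {C}: scan cost=80, card=80
  {DE}: card=15000; try (D,hash)→3800, (E,merge)→5000, (D,merge)→5100, (E,hash)→5800, (E,nl_idx)→17000, (E,nl)→60200 …(+1); best=3800 via (D,hash)
  {BD}: card=1000; try (D,hash)→3800, (B,merge)→5000, (D,merge)→5100, (B,hash)→5800, (B,nl)→60200, (D,nl)→60300; best=3800 via (D,hash)
  {AB}: card=3000; try (A,hash)→1320, (B,merge)→3480, (A,merge)→3720, (B,hash)→5520, (B,nl)→18060, (A,nl)→18300; best=1320 via (A,hash)
  {AC}: card=240; try (A,hash)→880, (C,merge)→1120, (A,merge)→1140, (C,hash)→1240, (C,nl)→4860, (A,nl)→4880; best=880 via (A,hash)
  {BDE}: card=75000; try (E,hash)→10200, (E,merge)→17800, (B,hash)→24200, (E,nl_idx)→87800, (B,merge)→231800, (E,nl)→303800 …(+1); best=10200 via (E,hash)
  {ABD}: card=10000; try (A,hash)→5520, (D,hash)→7520, (A,merge)→15220, (D,merge)→42120, (A,nl)→63800, (D,nl)→601320; best=5520 via (A,hash)
  {ABC}: card=12000; try (C,hash)→5440, (B,merge)→6040, (B,hash)→6520, (C,merge)→40960, (B,nl)→72880, (C,nl)→241320; best=5440 via (C,hash)
  {ABDE}: card=750000; try (E,hash)→20920, (A,hash)→85920, (E,merge)→158520, (E,nl_idx)→845520, (A,merge)→1360620, (E,nl)→3005520 …(+1); best=20920 via (E,hash)
  {ABCD}: card=40000; try (C,hash)→16640, (D,hash)→20640, (C,merge)→156160, (D,merge)→187240, (C,nl)→805520, (D,nl)→2405440; best=16640 via (C,hash)
  {ABCDE}: card=3000000; try (E,hash)→62040, (E,merge)→699640, (C,hash)→772040, (E,nl_idx)→3376640, (E,nl)→12016640, (C,merge)→15771560 …(+1); best=62040 via (E,hash)

62040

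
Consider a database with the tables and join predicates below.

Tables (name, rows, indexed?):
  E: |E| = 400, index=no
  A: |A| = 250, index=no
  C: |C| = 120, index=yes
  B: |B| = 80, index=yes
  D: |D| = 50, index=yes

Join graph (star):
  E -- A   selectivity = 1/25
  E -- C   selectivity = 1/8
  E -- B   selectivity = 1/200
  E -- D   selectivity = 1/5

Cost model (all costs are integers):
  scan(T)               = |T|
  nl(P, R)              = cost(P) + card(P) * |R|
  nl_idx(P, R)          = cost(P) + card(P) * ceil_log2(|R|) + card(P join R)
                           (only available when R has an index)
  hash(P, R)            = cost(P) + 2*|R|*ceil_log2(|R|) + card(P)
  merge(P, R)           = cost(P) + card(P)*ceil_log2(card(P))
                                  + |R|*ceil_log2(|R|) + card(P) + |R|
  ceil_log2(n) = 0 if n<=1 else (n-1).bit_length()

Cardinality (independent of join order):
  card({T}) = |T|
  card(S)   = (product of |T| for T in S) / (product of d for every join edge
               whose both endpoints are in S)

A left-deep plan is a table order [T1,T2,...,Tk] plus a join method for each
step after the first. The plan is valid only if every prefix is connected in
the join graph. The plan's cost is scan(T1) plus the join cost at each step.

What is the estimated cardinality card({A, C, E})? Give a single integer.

60000

Tables in S: A(250), C(120), E(400)
Edges inside S: E-A(d=25), E-C(d=8)
numerator = 250 * 120 * 400 = 12000000
denominator = 25 * 8 = 200
card(S) = 12000000 / 200 = 60000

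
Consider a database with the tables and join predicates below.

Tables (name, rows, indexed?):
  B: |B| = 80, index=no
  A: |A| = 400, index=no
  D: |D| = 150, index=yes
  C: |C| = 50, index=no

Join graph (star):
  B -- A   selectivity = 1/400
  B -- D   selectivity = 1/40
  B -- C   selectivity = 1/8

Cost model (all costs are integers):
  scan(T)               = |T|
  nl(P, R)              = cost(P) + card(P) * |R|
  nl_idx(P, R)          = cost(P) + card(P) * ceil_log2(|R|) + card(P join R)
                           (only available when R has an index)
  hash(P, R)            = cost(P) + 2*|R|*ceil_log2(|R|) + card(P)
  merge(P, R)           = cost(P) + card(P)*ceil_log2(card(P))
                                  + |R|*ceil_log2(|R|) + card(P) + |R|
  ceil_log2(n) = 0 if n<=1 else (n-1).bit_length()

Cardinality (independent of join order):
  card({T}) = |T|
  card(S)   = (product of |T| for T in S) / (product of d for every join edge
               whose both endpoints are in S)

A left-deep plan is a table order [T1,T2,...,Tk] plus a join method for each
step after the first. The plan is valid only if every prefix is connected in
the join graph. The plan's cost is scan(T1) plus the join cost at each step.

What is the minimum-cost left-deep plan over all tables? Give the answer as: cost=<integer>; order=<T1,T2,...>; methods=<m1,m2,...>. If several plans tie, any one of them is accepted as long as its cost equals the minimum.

Selinger DP (subsets sized 1..n):
  {B}: scan cost=80, card=80
  {A}: scan cost=400, card=400
  {D}: scan cost=150, card=150
  {C}: scan cost=50, card=50
  {AB}: card=80; try (B,hash)→1920, (A,merge)→4720, (B,merge)→5040, (A,hash)→7360, (A,nl)→32080, (B,nl)→32400; best=1920 via (B,hash)
  {BD}: card=300; try (D,nl_idx)→1020, (B,hash)→1420, (D,merge)→2070, (B,merge)→2140, (D,hash)→2560, (D,nl)→12080 …(+1); best=1020 via (D,nl_idx)
  {BC}: card=500; try (C,hash)→760, (B,merge)→1040, (C,merge)→1070, (B,hash)→1220, (B,nl)→4050, (C,nl)→4080; best=760 via (C,hash)
  {ABD}: card=300; try (D,nl_idx)→2860, (D,merge)→3910, (D,hash)→4400, (A,merge)→8020, (A,hash)→8520, (D,nl)→13920 …(+1); best=2860 via (D,nl_idx)
  {ABC}: card=500; try (C,hash)→2600, (C,merge)→2910, (C,nl)→5920, (A,hash)→8460, (A,merge)→9760, (A,nl)→200760; best=2600 via (C,hash)
  {BCD}: card=1875; try (C,hash)→1920, (D,hash)→3660, (C,merge)→4370, (D,nl_idx)→6635, (D,merge)→7110, (C,nl)→16020 …(+1); best=1920 via (C,hash)
  {ABCD}: card=1875; try (C,hash)→3760, (D,hash)→5500, (C,merge)→6210, (D,nl_idx)→8475, (D,merge)→8950, (A,hash)→10995 …(+4); best=3760 via (C,hash)

cost=3760; order=A,B,D,C; methods=hash,nl_idx,hash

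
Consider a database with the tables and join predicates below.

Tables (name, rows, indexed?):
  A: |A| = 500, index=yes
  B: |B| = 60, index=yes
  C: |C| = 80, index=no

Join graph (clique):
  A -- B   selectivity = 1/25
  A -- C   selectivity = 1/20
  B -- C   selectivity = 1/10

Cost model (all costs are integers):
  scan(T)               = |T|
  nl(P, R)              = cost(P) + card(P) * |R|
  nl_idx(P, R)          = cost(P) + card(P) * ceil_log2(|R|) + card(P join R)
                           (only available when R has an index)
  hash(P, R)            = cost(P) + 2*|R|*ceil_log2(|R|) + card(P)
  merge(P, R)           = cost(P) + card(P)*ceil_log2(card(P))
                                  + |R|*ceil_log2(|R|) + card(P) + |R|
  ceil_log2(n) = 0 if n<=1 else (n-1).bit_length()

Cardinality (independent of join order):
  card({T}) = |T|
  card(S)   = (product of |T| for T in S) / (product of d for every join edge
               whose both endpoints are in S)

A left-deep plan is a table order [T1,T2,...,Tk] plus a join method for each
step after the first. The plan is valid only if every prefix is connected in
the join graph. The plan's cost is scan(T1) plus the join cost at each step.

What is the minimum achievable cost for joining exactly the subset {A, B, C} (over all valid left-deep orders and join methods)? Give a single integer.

4040

Selinger DP over subsets of {A,B,C}:
  {A}: scan cost=500, card=500
  {B}: scan cost=60, card=60
  {C}: scan cost=80, card=80
  {AB}: card=1200; try (B,hash)→1720, (A,nl_idx)→1800, (B,nl_idx)→4700, (A,merge)→5480, (B,merge)→5920, (A,hash)→9120 …(+2); best=1720 via (B,hash)
  {AC}: card=2000; try (C,hash)→2120, (A,nl_idx)→2800, (A,merge)→5720, (C,merge)→6140, (A,hash)→9160, (A,nl)→40080 …(+1); best=2120 via (C,hash)
  {BC}: card=480; try (B,hash)→880, (B,nl_idx)→1040, (C,merge)→1120, (B,merge)→1140, (C,hash)→1240, (C,nl)→4860 …(+1); best=880 via (B,hash)
  {ABC}: card=480; try (C,hash)→4040, (B,hash)→4840, (A,nl_idx)→5680, (A,hash)→10360, (A,merge)→10680, (B,nl_idx)→14600 …(+5); best=4040 via (C,hash)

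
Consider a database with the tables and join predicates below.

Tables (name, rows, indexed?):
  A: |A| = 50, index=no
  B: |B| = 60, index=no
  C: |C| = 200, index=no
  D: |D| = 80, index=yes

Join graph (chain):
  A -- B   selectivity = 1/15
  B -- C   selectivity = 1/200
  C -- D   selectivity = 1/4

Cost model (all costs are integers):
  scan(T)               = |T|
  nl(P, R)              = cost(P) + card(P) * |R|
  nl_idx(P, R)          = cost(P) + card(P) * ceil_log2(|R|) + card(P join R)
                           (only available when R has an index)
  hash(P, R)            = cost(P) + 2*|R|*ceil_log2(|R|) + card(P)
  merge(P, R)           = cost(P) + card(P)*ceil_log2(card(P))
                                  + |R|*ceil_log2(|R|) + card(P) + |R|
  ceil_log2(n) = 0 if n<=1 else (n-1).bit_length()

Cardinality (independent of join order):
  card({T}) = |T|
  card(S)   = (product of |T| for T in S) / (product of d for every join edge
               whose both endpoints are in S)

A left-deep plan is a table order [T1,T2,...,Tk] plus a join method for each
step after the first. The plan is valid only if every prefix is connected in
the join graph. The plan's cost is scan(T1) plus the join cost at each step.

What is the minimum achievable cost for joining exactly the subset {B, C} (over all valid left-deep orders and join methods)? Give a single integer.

Selinger DP over subsets of {B,C}:
  {B}: scan cost=60, card=60
  {C}: scan cost=200, card=200
  {BC}: card=60; try (B,hash)→1120, (C,merge)→2280, (B,merge)→2420, (C,hash)→3320, (C,nl)→12060, (B,nl)→12200; best=1120 via (B,hash)

1120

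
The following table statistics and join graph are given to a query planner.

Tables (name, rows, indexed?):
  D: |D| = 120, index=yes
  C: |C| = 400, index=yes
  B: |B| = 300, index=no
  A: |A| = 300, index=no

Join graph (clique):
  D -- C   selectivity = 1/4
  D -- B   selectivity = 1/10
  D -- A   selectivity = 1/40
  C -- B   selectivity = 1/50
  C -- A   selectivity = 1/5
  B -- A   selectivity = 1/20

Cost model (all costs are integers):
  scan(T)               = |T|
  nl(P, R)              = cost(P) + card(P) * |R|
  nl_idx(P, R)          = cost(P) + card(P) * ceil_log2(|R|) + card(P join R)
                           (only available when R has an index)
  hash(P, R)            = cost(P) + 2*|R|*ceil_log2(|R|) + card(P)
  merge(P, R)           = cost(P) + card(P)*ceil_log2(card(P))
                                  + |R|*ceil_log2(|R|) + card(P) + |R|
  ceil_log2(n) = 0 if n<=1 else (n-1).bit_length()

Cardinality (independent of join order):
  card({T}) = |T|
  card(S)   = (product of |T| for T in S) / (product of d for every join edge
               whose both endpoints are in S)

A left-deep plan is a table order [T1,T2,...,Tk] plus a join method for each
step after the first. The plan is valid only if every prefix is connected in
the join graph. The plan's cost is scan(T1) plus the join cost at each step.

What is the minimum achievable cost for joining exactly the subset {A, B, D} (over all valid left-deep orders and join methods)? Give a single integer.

Selinger DP over subsets of {A,B,D}:
  {D}: scan cost=120, card=120
  {B}: scan cost=300, card=300
  {A}: scan cost=300, card=300
  {BD}: card=3600; try (D,hash)→2280, (B,merge)→4080, (D,merge)→4260, (B,hash)→5640, (D,nl_idx)→6000, (B,nl)→36120 …(+1); best=2280 via (D,hash)
  {AD}: card=900; try (D,hash)→2280, (D,nl_idx)→3300, (A,merge)→4080, (D,merge)→4260, (A,hash)→5640, (A,nl)→36120 …(+1); best=2280 via (D,hash)
  {AB}: card=4500; try (B,hash)→6000, (A,hash)→6000, (B,merge)→6300, (A,merge)→6300, (B,nl)→90300, (A,nl)→90300; best=6000 via (B,hash)
  {ABD}: card=1350; try (B,hash)→8580, (A,hash)→11280, (D,hash)→12180, (B,merge)→15180, (D,nl_idx)→38850, (A,merge)→52080 …(+4); best=8580 via (B,hash)

8580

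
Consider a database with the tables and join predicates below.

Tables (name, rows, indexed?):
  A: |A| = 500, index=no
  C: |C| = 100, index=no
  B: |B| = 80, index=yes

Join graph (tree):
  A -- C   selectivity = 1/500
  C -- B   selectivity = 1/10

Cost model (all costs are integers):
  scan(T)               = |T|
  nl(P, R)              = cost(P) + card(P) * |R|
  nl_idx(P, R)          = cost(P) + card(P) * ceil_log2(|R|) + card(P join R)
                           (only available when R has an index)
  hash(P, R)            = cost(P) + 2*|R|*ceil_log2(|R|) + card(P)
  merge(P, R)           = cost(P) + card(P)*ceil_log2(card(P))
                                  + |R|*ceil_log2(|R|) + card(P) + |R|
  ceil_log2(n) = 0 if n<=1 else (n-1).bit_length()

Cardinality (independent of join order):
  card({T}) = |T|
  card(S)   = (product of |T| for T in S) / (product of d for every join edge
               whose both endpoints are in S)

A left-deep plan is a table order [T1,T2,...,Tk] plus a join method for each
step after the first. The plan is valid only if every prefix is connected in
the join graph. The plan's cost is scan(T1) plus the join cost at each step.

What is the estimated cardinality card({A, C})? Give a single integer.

Tables in S: A(500), C(100)
Edges inside S: A-C(d=500)
numerator = 500 * 100 = 50000
denominator = 500 = 500
card(S) = 50000 / 500 = 100

100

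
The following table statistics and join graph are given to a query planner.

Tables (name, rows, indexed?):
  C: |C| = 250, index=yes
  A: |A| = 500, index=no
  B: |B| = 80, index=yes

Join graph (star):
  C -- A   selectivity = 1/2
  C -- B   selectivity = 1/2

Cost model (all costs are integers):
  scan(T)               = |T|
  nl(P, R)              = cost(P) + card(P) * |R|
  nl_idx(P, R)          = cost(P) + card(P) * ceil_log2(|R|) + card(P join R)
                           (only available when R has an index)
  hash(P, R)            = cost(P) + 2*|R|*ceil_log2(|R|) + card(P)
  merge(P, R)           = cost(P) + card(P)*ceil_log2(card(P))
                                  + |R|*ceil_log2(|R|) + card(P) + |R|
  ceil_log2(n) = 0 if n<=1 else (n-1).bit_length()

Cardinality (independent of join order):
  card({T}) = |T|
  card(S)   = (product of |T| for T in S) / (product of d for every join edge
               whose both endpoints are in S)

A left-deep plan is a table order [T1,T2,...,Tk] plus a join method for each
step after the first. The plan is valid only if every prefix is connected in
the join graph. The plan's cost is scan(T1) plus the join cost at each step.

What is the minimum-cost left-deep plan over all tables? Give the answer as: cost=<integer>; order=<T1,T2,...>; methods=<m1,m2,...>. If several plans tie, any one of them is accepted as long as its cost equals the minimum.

cost=20620; order=C,B,A; methods=hash,hash

Selinger DP (subsets sized 1..n):
  {C}: scan cost=250, card=250
  {A}: scan cost=500, card=500
  {B}: scan cost=80, card=80
  {AC}: card=62500; try (C,hash)→5000, (A,merge)→7500, (C,merge)→7750, (A,hash)→9500, (C,nl_idx)→67000, (A,nl)→125250 …(+1); best=5000 via (C,hash)
  {BC}: card=10000; try (B,hash)→1620, (C,merge)→2970, (B,merge)→3140, (C,hash)→4160, (C,nl_idx)→10720, (B,nl_idx)→12000 …(+2); best=1620 via (B,hash)
  {ABC}: card=2500000; try (A,hash)→20620, (B,hash)→68620, (A,merge)→156620, (B,merge)→1068140, (B,nl_idx)→2942500, (A,nl)→5001620 …(+1); best=20620 via (A,hash)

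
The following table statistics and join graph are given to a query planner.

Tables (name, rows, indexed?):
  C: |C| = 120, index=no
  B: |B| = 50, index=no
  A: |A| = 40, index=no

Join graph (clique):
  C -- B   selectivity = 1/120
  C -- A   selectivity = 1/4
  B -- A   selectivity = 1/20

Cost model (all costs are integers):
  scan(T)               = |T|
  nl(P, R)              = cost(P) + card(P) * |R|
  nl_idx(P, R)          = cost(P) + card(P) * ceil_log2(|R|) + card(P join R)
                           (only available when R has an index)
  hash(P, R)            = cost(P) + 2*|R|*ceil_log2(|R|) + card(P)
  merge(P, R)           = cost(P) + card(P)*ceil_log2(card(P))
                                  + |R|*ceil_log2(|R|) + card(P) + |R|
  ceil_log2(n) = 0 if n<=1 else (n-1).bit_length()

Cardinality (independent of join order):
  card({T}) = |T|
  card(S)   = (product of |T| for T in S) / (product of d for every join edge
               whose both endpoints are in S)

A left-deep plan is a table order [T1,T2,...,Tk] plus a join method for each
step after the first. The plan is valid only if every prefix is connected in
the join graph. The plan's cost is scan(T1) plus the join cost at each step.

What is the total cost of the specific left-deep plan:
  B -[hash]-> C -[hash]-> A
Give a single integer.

step 1: scan B: cost=50, card=50
step 2: join C via hash
    card(P join C) = 50*120/(120) = 50
    cost = 50 + 2*120*7 + 50 = 1780
step 3: join A via hash
    card(P join A) = 50*40/(4*20) = 25
    cost = 1780 + 2*40*6 + 50 = 2310

2310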